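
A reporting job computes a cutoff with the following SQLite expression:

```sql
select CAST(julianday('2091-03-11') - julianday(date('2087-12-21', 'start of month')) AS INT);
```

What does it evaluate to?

`start of month` rewinds 2087-12-21 to 2087-12-01.
30 days remain in December 2087 after the 1st (31 − 1).
Full months from January 2088 through February 2091 contribute their day counts.
Then 11 days into March 2091.
Total: 30 + 31 + 29 + 31 + 30 + 31 + 30 + 31 + 31 + 30 + 31 + 30 + 31 + 31 + 28 + 31 + 30 + 31 + 30 + 31 + 31 + 30 + 31 + 30 + 31 + 31 + 28 + 31 + 30 + 31 + 30 + 31 + 31 + 30 + 31 + 30 + 31 + 31 + 28 + 11 = 1196.

1196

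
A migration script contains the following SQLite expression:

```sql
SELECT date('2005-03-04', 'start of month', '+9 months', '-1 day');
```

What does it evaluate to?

`start of month` rewinds 2005-03-04 to 2005-03-01.
Adding +9 months to 2005-03-01 gives 2005-12-01.
Going back 1 day from 2005-12-01 reaches 2005-11-30 (last day of November, 30 days).

2005-11-30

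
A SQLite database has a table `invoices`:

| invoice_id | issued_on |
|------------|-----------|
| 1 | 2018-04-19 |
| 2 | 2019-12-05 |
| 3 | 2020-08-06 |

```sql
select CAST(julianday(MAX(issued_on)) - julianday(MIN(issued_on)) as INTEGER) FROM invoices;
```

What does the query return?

MIN = 2018-04-19, MAX = 2020-08-06.
11 days remain in April 2018 after the 19th (30 − 19).
Full months from May 2018 through July 2020 contribute their day counts.
Then 6 days into August 2020.
Total: 11 + 31 + 30 + 31 + 31 + 30 + 31 + 30 + 31 + 31 + 28 + 31 + 30 + 31 + 30 + 31 + 31 + 30 + 31 + 30 + 31 + 31 + 29 + 31 + 30 + 31 + 30 + 31 + 6 = 840.

840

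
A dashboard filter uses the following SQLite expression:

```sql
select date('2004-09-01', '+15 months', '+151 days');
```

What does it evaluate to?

Adding +15 months to 2004-09-01 gives 2005-12-01.
Applying '+151 days' to 2005-12-01: counting 151 days forward gives 2006-05-01.

2006-05-01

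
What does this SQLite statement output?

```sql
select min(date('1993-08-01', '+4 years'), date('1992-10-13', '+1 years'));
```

date('1993-08-01', '+4 years') → 1997-08-01.
date('1992-10-13', '+1 years') → 1993-10-13.
Earlier of the two is 1993-10-13.

1993-10-13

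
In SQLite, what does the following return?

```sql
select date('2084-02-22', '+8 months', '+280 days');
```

2085-07-29

Adding +8 months to 2084-02-22 gives 2084-10-22.
Applying '+280 days' to 2084-10-22: counting 280 days forward gives 2085-07-29.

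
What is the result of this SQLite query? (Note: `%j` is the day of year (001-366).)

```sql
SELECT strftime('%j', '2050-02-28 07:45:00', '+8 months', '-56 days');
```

First apply '+8 months', '-56 days': 2050-02-28 07:45:00 → 2050-09-02 07:45:00.
Day-of-year for 2050-09-02: days since 2050-01-01 inclusive = 245, zero-padded to 245.

245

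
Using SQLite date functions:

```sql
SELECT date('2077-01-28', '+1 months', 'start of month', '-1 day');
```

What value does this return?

2077-01-31

Adding +1 month to 2077-01-28 gives 2077-02-28.
`start of month` rewinds 2077-02-28 to 2077-02-01.
Going back 1 day from 2077-02-01 reaches 2077-01-31 (last day of January, 31 days).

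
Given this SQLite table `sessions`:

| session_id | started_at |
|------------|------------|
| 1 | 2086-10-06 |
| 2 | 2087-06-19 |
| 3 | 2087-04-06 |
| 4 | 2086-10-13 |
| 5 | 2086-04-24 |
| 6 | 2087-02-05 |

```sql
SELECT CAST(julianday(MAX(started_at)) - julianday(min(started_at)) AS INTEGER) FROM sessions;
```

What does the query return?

421

MIN = 2086-04-24, MAX = 2087-06-19.
6 days remain in April 2086 after the 24th (30 − 24).
Full months from May 2086 through May 2087 contribute their day counts.
Then 19 days into June 2087.
Total: 6 + 31 + 30 + 31 + 31 + 30 + 31 + 30 + 31 + 31 + 28 + 31 + 30 + 31 + 19 = 421.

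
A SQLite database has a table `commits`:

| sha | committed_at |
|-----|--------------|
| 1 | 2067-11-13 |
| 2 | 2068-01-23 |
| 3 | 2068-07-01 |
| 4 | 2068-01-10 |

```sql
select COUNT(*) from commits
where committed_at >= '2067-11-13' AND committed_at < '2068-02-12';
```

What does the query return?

Rows in [2067-11-13, 2068-02-12): 2067-11-13, 2068-01-23, 2068-01-10 → 3 rows.

3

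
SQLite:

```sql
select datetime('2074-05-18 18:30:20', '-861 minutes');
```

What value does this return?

2074-05-18 04:09:20

861 minutes = 14h 21m; -861 minutes from 2074-05-18 18:30:20 is 2074-05-18 04:09:20.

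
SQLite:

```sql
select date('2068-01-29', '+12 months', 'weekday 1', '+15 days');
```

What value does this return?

Adding +12 months to 2068-01-29 gives 2069-01-29.
`weekday 1` advances to the next Monday; 2069-01-29 is a Tuesday, so it moves forward to 2069-02-04.
Advancing 15 more days within February lands on 2069-02-19.

2069-02-19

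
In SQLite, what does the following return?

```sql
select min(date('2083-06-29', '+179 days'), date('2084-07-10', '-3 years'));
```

date('2083-06-29', '+179 days') → 2083-12-25.
date('2084-07-10', '-3 years') → 2081-07-10.
Earlier of the two is 2081-07-10.

2081-07-10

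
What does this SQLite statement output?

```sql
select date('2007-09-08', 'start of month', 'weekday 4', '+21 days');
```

2007-09-27

`start of month` rewinds 2007-09-08 to 2007-09-01.
`weekday 4` advances to the next Thursday; 2007-09-01 is a Saturday, so it moves forward to 2007-09-06.
Advancing 21 more days within September lands on 2007-09-27.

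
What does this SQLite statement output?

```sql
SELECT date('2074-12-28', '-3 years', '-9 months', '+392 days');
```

2072-04-23

Adding -3 years to 2074-12-28 gives 2071-12-28.
Adding -9 months to 2071-12-28 gives 2071-03-28.
Applying '+392 days' to 2071-03-28: counting 392 days forward gives 2072-04-23.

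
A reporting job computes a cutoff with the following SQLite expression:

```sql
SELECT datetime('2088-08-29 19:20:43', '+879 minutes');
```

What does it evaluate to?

879 minutes = 14h 39m; +879 minutes from 2088-08-29 19:20:43 is 2088-08-30 09:59:43 (crosses midnight).

2088-08-30 09:59:43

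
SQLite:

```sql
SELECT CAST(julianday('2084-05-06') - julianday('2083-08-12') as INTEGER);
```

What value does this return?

19 days remain in August 2083 after the 12th (31 − 12).
Full months from September 2083 through April 2084 contribute their day counts.
Then 6 days into May 2084.
Total: 19 + 30 + 31 + 30 + 31 + 31 + 29 + 31 + 30 + 6 = 268.

268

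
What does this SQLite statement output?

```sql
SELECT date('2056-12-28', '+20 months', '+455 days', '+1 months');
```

Adding +20 months to 2056-12-28 gives 2058-08-28.
Applying '+455 days' to 2058-08-28: counting 455 days forward gives 2059-11-26.
Adding +1 month to 2059-11-26 gives 2059-12-26.

2059-12-26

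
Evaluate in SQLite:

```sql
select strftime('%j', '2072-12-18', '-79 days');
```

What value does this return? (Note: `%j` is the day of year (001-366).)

274

First apply '-79 days': 2072-12-18 → 2072-09-30.
Day-of-year for 2072-09-30: days since 2072-01-01 inclusive = 274, zero-padded to 274.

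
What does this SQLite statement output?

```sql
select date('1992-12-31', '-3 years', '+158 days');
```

Adding -3 years to 1992-12-31 gives 1989-12-31.
Applying '+158 days' to 1989-12-31: counting 158 days forward gives 1990-06-07.

1990-06-07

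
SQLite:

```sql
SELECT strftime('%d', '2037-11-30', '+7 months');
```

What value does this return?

30

First apply '+7 months': 2037-11-30 → 2038-06-30.
`%d` extracts the 2-digit day of month: 30.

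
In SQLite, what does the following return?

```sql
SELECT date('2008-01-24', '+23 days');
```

January 2008 has 31 days; 7 remain after the 24th, so 8 days reach 2008-02-01.
Advancing 15 more days within February lands on 2008-02-16.

2008-02-16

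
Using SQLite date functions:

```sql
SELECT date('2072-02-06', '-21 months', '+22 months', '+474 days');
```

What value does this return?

2073-06-23

Adding -21 months to 2072-02-06 gives 2070-05-06.
Adding +22 months to 2070-05-06 gives 2072-03-06.
Applying '+474 days' to 2072-03-06: counting 474 days forward gives 2073-06-23.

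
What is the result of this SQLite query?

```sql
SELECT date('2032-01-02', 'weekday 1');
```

`weekday 1` advances to the next Monday; 2032-01-02 is a Friday, so it moves forward to 2032-01-05.

2032-01-05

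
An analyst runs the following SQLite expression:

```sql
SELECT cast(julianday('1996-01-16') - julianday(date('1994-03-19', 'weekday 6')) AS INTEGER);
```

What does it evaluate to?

`weekday 6` advances to the next Saturday; 1994-03-19 is already a Saturday, so it stays at 1994-03-19.
12 days remain in March 1994 after the 19th (31 − 19).
Full months from April 1994 through December 1995 contribute their day counts.
Then 16 days into January 1996.
Total: 12 + 30 + 31 + 30 + 31 + 31 + 30 + 31 + 30 + 31 + 31 + 28 + 31 + 30 + 31 + 30 + 31 + 31 + 30 + 31 + 30 + 31 + 16 = 668.

668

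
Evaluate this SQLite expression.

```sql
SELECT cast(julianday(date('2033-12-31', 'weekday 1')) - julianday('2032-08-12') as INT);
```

`weekday 1` advances to the next Monday; 2033-12-31 is a Saturday, so it moves forward to 2034-01-02.
19 days remain in August 2032 after the 12th (31 − 12).
Full months from September 2032 through December 2033 contribute their day counts.
Then 2 days into January 2034.
Total: 19 + 30 + 31 + 30 + 31 + 31 + 28 + 31 + 30 + 31 + 30 + 31 + 31 + 30 + 31 + 30 + 31 + 2 = 508.

508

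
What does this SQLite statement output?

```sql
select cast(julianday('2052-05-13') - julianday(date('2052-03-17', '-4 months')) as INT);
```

178

Adding -4 months to 2052-03-17 gives 2051-11-17.
13 days remain in November 2051 after the 17th (30 − 17).
December 2051: 31 days.
January 2052: 31 days.
February 2052: 29 days (leap year).
March 2052: 31 days.
April 2052: 30 days.
Then 13 days into May 2052.
Total: 13 + 31 + 31 + 29 + 31 + 30 + 13 = 178.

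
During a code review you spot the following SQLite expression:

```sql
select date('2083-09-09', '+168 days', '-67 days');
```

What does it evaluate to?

Applying '+168 days' to 2083-09-09: counting 168 days forward gives 2084-02-24.
Applying '-67 days' to 2084-02-24: counting 67 days back gives 2083-12-19.

2083-12-19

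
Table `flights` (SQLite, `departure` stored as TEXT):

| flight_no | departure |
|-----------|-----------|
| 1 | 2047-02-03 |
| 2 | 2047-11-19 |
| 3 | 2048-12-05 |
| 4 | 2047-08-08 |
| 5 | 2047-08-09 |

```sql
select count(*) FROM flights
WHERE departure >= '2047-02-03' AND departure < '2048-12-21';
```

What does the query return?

5

Rows in [2047-02-03, 2048-12-21): 2047-02-03, 2047-11-19, 2048-12-05, 2047-08-08, 2047-08-09 → 5 rows.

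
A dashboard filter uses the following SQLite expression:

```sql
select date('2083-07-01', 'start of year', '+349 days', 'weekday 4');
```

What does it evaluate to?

2083-12-16

`start of year` rewinds 2083-07-01 to 2083-01-01.
Applying '+349 days' to 2083-01-01: counting 349 days forward gives 2083-12-16.
`weekday 4` advances to the next Thursday; 2083-12-16 is already a Thursday, so it stays at 2083-12-16.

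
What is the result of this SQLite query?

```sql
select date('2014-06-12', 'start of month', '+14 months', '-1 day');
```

2015-07-31

`start of month` rewinds 2014-06-12 to 2014-06-01.
Adding +14 months to 2014-06-01 gives 2015-08-01.
Going back 1 day from 2015-08-01 reaches 2015-07-31 (last day of July, 31 days).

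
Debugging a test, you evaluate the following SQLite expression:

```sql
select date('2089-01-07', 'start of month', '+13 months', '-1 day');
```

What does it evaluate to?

`start of month` rewinds 2089-01-07 to 2089-01-01.
Adding +13 months to 2089-01-01 gives 2090-02-01.
Going back 1 day from 2090-02-01 reaches 2090-01-31 (last day of January, 31 days).

2090-01-31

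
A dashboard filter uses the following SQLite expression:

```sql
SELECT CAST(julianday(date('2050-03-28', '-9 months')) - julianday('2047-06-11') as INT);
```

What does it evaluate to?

Adding -9 months to 2050-03-28 gives 2049-06-28.
19 days remain in June 2047 after the 11th (30 − 11).
Full months from July 2047 through May 2049 contribute their day counts.
Then 28 days into June 2049.
Total: 19 + 31 + 31 + 30 + 31 + 30 + 31 + 31 + 29 + 31 + 30 + 31 + 30 + 31 + 31 + 30 + 31 + 30 + 31 + 31 + 28 + 31 + 30 + 31 + 28 = 748.

748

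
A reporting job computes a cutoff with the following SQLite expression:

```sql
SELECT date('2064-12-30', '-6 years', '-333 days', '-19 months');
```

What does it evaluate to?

2056-07-01

Adding -6 years to 2064-12-30 gives 2058-12-30.
Applying '-333 days' to 2058-12-30: counting 333 days back gives 2058-01-31.
Adding -19 months to 2058-01-31 targets 2056-06-31. June 2056 has only 30 days, so SQLite normalizes the 1-day overflow forward to 2056-07-01.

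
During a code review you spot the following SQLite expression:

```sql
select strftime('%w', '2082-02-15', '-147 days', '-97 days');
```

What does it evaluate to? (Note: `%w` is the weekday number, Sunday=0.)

1

First apply '-147 days', '-97 days': 2082-02-15 → 2081-06-16.
2081-06-16 is a Monday; with Sunday=0 that is 1.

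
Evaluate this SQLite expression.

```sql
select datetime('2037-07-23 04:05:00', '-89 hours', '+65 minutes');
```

-89 hours from 2037-07-23 04:05:00 is 2037-07-19 11:05:00 (crosses midnight).
65 minutes = 1h 5m; +65 minutes from 2037-07-19 11:05:00 is 2037-07-19 12:10:00.

2037-07-19 12:10:00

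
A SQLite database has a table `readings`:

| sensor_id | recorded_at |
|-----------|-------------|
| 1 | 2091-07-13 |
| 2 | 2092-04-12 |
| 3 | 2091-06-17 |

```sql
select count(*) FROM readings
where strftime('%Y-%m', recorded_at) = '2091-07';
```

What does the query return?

1

Rows with year-month 2091-07: 2091-07-13 → 1.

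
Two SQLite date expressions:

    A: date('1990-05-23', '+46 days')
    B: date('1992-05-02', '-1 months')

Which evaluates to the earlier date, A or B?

A

A = 1990-07-08.
B = 1992-04-02.
A is earlier.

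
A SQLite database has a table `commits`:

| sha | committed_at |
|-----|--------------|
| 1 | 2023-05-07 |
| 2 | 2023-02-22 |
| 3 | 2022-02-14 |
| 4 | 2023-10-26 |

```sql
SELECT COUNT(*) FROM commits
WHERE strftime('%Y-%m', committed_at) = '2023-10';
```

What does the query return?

1

Rows with year-month 2023-10: 2023-10-26 → 1.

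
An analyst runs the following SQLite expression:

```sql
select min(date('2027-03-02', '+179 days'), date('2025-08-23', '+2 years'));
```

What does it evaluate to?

date('2027-03-02', '+179 days') → 2027-08-28.
date('2025-08-23', '+2 years') → 2027-08-23.
Earlier of the two is 2027-08-23.

2027-08-23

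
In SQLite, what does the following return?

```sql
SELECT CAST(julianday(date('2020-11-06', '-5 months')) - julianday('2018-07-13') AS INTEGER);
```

Adding -5 months to 2020-11-06 gives 2020-06-06.
18 days remain in July 2018 after the 13th (31 − 13).
Full months from August 2018 through May 2020 contribute their day counts.
Then 6 days into June 2020.
Total: 18 + 31 + 30 + 31 + 30 + 31 + 31 + 28 + 31 + 30 + 31 + 30 + 31 + 31 + 30 + 31 + 30 + 31 + 31 + 29 + 31 + 30 + 31 + 6 = 694.

694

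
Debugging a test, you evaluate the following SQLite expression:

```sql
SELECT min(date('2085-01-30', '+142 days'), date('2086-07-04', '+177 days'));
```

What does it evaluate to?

2085-06-21

date('2085-01-30', '+142 days') → 2085-06-21.
date('2086-07-04', '+177 days') → 2086-12-28.
Earlier of the two is 2085-06-21.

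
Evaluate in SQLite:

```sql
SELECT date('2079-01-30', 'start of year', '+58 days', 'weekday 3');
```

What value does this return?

2079-03-01

`start of year` rewinds 2079-01-30 to 2079-01-01.
Applying '+58 days' to 2079-01-01: counting 58 days forward gives 2079-02-28.
`weekday 3` advances to the next Wednesday; 2079-02-28 is a Tuesday, so it moves forward to 2079-03-01.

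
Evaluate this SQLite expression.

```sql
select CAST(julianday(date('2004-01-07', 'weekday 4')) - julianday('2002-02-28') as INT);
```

`weekday 4` advances to the next Thursday; 2004-01-07 is a Wednesday, so it moves forward to 2004-01-08.
0 days remain in February 2002 after the 28th (28 − 28).
Full months from March 2002 through December 2003 contribute their day counts.
Then 8 days into January 2004.
Total: 0 + 31 + 30 + 31 + 30 + 31 + 31 + 30 + 31 + 30 + 31 + 31 + 28 + 31 + 30 + 31 + 30 + 31 + 31 + 30 + 31 + 30 + 31 + 8 = 679.

679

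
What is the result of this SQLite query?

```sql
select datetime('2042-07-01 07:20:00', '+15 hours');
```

+15 hours from 2042-07-01 07:20:00 is 2042-07-01 22:20:00.

2042-07-01 22:20:00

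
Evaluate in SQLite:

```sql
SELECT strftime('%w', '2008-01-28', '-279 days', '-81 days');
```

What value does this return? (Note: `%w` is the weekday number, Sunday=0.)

5

First apply '-279 days', '-81 days': 2008-01-28 → 2007-02-02.
2007-02-02 is a Friday; with Sunday=0 that is 5.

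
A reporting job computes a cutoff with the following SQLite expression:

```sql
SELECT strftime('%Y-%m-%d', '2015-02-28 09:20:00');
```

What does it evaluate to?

2015-02-28

`%Y-%m-%d` extracts the ISO date: 2015-02-28.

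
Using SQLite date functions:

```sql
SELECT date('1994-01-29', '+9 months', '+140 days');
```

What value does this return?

Adding +9 months to 1994-01-29 gives 1994-10-29.
Applying '+140 days' to 1994-10-29: counting 140 days forward gives 1995-03-18.

1995-03-18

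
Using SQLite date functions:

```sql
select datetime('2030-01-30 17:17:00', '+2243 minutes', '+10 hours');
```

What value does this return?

2030-02-01 16:40:00

2243 minutes = 37h 23m; +2243 minutes from 2030-01-30 17:17:00 is 2030-02-01 06:40:00 (crosses midnight).
+10 hours from 2030-02-01 06:40:00 is 2030-02-01 16:40:00.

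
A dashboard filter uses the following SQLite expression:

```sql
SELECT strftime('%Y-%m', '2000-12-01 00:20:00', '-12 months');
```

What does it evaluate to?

1999-12

First apply '-12 months': 2000-12-01 00:20:00 → 1999-12-01 00:20:00.
`%Y-%m` extracts the year-month: 1999-12.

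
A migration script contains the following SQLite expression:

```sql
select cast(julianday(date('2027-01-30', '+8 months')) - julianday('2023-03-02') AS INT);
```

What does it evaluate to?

1673

Adding +8 months to 2027-01-30 gives 2027-09-30.
29 days remain in March 2023 after the 2nd (31 − 2).
Full months from April 2023 through August 2027 contribute their day counts.
Then 30 days into September 2027.
Total: 29 + 30 + 31 + 30 + 31 + 31 + 30 + 31 + 30 + 31 + 31 + 29 + 31 + 30 + 31 + 30 + 31 + 31 + 30 + 31 + 30 + 31 + 31 + 28 + 31 + 30 + 31 + 30 + 31 + 31 + 30 + 31 + 30 + 31 + 31 + 28 + 31 + 30 + 31 + 30 + 31 + 31 + 30 + 31 + 30 + 31 + 31 + 28 + 31 + 30 + 31 + 30 + 31 + 31 + 30 = 1673.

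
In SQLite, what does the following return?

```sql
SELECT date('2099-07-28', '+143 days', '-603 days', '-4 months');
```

Applying '+143 days' to 2099-07-28: counting 143 days forward gives 2099-12-18.
Applying '-603 days' to 2099-12-18: counting 603 days back gives 2098-04-24.
Adding -4 months to 2098-04-24 gives 2097-12-24.

2097-12-24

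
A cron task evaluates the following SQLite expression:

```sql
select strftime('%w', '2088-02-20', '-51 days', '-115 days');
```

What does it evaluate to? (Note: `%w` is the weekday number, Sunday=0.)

0

First apply '-51 days', '-115 days': 2088-02-20 → 2087-09-07.
2087-09-07 is a Sunday; with Sunday=0 that is 0.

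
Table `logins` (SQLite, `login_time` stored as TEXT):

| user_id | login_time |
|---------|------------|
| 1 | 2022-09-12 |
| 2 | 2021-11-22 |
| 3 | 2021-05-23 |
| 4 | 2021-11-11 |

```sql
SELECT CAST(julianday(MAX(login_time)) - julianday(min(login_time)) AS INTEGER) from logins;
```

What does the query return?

477

MIN = 2021-05-23, MAX = 2022-09-12.
8 days remain in May 2021 after the 23rd (31 − 23).
Full months from June 2021 through August 2022 contribute their day counts.
Then 12 days into September 2022.
Total: 8 + 30 + 31 + 31 + 30 + 31 + 30 + 31 + 31 + 28 + 31 + 30 + 31 + 30 + 31 + 31 + 12 = 477.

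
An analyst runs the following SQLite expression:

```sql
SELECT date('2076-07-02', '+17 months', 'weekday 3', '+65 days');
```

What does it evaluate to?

Adding +17 months to 2076-07-02 gives 2077-12-02.
`weekday 3` advances to the next Wednesday; 2077-12-02 is a Thursday, so it moves forward to 2077-12-08.
Applying '+65 days' to 2077-12-08: counting 65 days forward gives 2078-02-11.

2078-02-11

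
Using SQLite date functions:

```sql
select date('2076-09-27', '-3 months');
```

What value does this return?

2076-06-27

Adding -3 months to 2076-09-27 gives 2076-06-27.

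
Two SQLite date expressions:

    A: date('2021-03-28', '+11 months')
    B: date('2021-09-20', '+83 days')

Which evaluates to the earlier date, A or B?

A = 2022-02-28.
B = 2021-12-12.
B is earlier.

B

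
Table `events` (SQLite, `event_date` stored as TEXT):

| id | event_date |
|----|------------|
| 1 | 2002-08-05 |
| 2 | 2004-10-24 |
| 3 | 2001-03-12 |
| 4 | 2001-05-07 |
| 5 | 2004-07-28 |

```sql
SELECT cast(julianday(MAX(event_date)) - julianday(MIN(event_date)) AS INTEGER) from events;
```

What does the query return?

MIN = 2001-03-12, MAX = 2004-10-24.
19 days remain in March 2001 after the 12th (31 − 12).
Full months from April 2001 through September 2004 contribute their day counts.
Then 24 days into October 2004.
Total: 19 + 30 + 31 + 30 + 31 + 31 + 30 + 31 + 30 + 31 + 31 + 28 + 31 + 30 + 31 + 30 + 31 + 31 + 30 + 31 + 30 + 31 + 31 + 28 + 31 + 30 + 31 + 30 + 31 + 31 + 30 + 31 + 30 + 31 + 31 + 29 + 31 + 30 + 31 + 30 + 31 + 31 + 30 + 24 = 1322.

1322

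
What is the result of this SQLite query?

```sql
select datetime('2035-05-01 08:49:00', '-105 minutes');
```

2035-05-01 07:04:00

105 minutes = 1h 45m; -105 minutes from 2035-05-01 08:49:00 is 2035-05-01 07:04:00.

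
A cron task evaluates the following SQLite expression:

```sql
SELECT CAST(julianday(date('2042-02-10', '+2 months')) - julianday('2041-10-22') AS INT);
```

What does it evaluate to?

Adding +2 months to 2042-02-10 gives 2042-04-10.
9 days remain in October 2041 after the 22nd (31 − 22).
November 2041: 30 days.
December 2041: 31 days.
January 2042: 31 days.
February 2042: 28 days.
March 2042: 31 days.
Then 10 days into April 2042.
Total: 9 + 30 + 31 + 31 + 28 + 31 + 10 = 170.

170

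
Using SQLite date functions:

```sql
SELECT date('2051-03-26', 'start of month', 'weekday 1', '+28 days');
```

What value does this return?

2051-04-03

`start of month` rewinds 2051-03-26 to 2051-03-01.
`weekday 1` advances to the next Monday; 2051-03-01 is a Wednesday, so it moves forward to 2051-03-06.
March 2051 has 31 days; 25 remain after the 6th, so 26 days reach 2051-04-01.
Advancing 2 more days within April lands on 2051-04-03.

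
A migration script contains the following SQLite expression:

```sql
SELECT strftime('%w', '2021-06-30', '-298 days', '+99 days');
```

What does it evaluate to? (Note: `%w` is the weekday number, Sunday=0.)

0

First apply '-298 days', '+99 days': 2021-06-30 → 2020-12-13.
2020-12-13 is a Sunday; with Sunday=0 that is 0.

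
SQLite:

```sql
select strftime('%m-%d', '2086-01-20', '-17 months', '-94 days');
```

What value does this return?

First apply '-17 months', '-94 days': 2086-01-20 → 2084-05-18.
`%m-%d` extracts the month-day: 05-18.

05-18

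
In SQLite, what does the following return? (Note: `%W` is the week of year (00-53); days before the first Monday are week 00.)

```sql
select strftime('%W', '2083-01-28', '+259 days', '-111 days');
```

25

First apply '+259 days', '-111 days': 2083-01-28 → 2083-06-25.
2083-06-25 is a Friday. SQLite's %W counts Mondays since the year started; the result is 25.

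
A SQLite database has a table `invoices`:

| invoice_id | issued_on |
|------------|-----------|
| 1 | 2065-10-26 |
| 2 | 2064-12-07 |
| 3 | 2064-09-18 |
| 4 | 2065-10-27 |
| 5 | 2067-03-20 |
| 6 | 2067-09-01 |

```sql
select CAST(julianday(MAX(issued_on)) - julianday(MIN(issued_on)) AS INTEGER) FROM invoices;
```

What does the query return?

1078

MIN = 2064-09-18, MAX = 2067-09-01.
12 days remain in September 2064 after the 18th (30 − 18).
Full months from October 2064 through August 2067 contribute their day counts.
Then 1 day into September 2067.
Total: 12 + 31 + 30 + 31 + 31 + 28 + 31 + 30 + 31 + 30 + 31 + 31 + 30 + 31 + 30 + 31 + 31 + 28 + 31 + 30 + 31 + 30 + 31 + 31 + 30 + 31 + 30 + 31 + 31 + 28 + 31 + 30 + 31 + 30 + 31 + 31 + 1 = 1078.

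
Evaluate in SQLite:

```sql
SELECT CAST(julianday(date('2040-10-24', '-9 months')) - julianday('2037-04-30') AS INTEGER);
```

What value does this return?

999

Adding -9 months to 2040-10-24 gives 2040-01-24.
0 days remain in April 2037 after the 30th (30 − 30).
Full months from May 2037 through December 2039 contribute their day counts.
Then 24 days into January 2040.
Total: 0 + 31 + 30 + 31 + 31 + 30 + 31 + 30 + 31 + 31 + 28 + 31 + 30 + 31 + 30 + 31 + 31 + 30 + 31 + 30 + 31 + 31 + 28 + 31 + 30 + 31 + 30 + 31 + 31 + 30 + 31 + 30 + 31 + 24 = 999.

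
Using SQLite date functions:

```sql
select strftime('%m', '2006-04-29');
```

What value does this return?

`%m` extracts the 2-digit month (01-12): 04.

04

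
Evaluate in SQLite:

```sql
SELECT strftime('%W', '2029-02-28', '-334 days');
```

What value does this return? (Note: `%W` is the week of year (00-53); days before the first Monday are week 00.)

First apply '-334 days': 2029-02-28 → 2028-03-31.
2028-03-31 is a Friday. SQLite's %W counts Mondays since the year started; the result is 13.

13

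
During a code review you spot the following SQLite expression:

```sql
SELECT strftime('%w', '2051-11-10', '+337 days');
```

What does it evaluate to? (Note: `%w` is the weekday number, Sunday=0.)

6

First apply '+337 days': 2051-11-10 → 2052-10-12.
2052-10-12 is a Saturday; with Sunday=0 that is 6.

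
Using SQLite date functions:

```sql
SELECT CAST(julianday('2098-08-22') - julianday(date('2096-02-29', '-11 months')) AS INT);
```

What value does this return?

Adding -11 months to 2096-02-29 gives 2095-03-29.
2 days remain in March 2095 after the 29th (31 − 29).
Full months from April 2095 through July 2098 contribute their day counts.
Then 22 days into August 2098.
Total: 2 + 30 + 31 + 30 + 31 + 31 + 30 + 31 + 30 + 31 + 31 + 29 + 31 + 30 + 31 + 30 + 31 + 31 + 30 + 31 + 30 + 31 + 31 + 28 + 31 + 30 + 31 + 30 + 31 + 31 + 30 + 31 + 30 + 31 + 31 + 28 + 31 + 30 + 31 + 30 + 31 + 22 = 1242.

1242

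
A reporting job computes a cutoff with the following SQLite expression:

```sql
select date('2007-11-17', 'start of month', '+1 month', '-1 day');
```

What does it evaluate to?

2007-11-30

`start of month` rewinds 2007-11-17 to 2007-11-01.
Adding +1 month to 2007-11-01 gives 2007-12-01.
Going back 1 day from 2007-12-01 reaches 2007-11-30 (last day of November, 30 days).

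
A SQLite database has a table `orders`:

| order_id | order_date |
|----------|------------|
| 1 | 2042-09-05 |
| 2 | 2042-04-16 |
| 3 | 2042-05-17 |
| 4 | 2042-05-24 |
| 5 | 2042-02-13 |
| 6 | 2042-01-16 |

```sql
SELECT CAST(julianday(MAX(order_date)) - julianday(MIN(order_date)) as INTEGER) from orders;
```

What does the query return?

MIN = 2042-01-16, MAX = 2042-09-05.
15 days remain in January 2042 after the 16th (31 − 16).
Full months from February 2042 through August 2042 contribute their day counts.
Then 5 days into September 2042.
Total: 15 + 28 + 31 + 30 + 31 + 30 + 31 + 31 + 5 = 232.

232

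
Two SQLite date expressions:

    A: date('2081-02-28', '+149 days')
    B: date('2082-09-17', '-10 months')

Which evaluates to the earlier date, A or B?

A

A = 2081-07-27.
B = 2081-11-17.
A is earlier.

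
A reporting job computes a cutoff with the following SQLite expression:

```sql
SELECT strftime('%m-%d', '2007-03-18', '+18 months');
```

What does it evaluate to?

First apply '+18 months': 2007-03-18 → 2008-09-18.
`%m-%d` extracts the month-day: 09-18.

09-18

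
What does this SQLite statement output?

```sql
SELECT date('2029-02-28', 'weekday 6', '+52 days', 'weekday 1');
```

2029-04-30

`weekday 6` advances to the next Saturday; 2029-02-28 is a Wednesday, so it moves forward to 2029-03-03.
Applying '+52 days' to 2029-03-03: counting 52 days forward gives 2029-04-24.
`weekday 1` advances to the next Monday; 2029-04-24 is a Tuesday, so it moves forward to 2029-04-30.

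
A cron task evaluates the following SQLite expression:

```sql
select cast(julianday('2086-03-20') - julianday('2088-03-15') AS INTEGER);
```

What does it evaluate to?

11 days remain in March 2086 after the 20th (31 − 20).
Full months from April 2086 through February 2088 contribute their day counts.
Then 15 days into March 2088.
Total: 11 + 30 + 31 + 30 + 31 + 31 + 30 + 31 + 30 + 31 + 31 + 28 + 31 + 30 + 31 + 30 + 31 + 31 + 30 + 31 + 30 + 31 + 31 + 29 + 15 = 726.
The subtraction is earlier − later, so the result is −726 → -726.

-726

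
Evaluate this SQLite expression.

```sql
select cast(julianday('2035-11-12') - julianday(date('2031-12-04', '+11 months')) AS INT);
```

Adding +11 months to 2031-12-04 gives 2032-11-04.
26 days remain in November 2032 after the 4th (30 − 4).
Full months from December 2032 through October 2035 contribute their day counts.
Then 12 days into November 2035.
Total: 26 + 31 + 31 + 28 + 31 + 30 + 31 + 30 + 31 + 31 + 30 + 31 + 30 + 31 + 31 + 28 + 31 + 30 + 31 + 30 + 31 + 31 + 30 + 31 + 30 + 31 + 31 + 28 + 31 + 30 + 31 + 30 + 31 + 31 + 30 + 31 + 12 = 1103.

1103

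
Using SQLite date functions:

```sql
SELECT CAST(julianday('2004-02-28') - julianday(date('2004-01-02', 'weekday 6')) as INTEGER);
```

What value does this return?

56

`weekday 6` advances to the next Saturday; 2004-01-02 is a Friday, so it moves forward to 2004-01-03.
28 days remain in January 2004 after the 3rd (31 − 3).
Then 28 days into February 2004.
Total: 28 + 28 = 56.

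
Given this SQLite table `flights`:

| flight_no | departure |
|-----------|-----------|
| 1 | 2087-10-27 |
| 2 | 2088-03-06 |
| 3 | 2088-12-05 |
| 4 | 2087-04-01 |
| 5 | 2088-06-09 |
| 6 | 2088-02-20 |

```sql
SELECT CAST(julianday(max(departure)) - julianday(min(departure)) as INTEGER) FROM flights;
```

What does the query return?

614

MIN = 2087-04-01, MAX = 2088-12-05.
29 days remain in April 2087 after the 1st (30 − 1).
Full months from May 2087 through November 2088 contribute their day counts.
Then 5 days into December 2088.
Total: 29 + 31 + 30 + 31 + 31 + 30 + 31 + 30 + 31 + 31 + 29 + 31 + 30 + 31 + 30 + 31 + 31 + 30 + 31 + 30 + 5 = 614.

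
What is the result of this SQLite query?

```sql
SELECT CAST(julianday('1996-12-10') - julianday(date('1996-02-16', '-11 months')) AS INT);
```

Adding -11 months to 1996-02-16 gives 1995-03-16.
15 days remain in March 1995 after the 16th (31 − 16).
Full months from April 1995 through November 1996 contribute their day counts.
Then 10 days into December 1996.
Total: 15 + 30 + 31 + 30 + 31 + 31 + 30 + 31 + 30 + 31 + 31 + 29 + 31 + 30 + 31 + 30 + 31 + 31 + 30 + 31 + 30 + 10 = 635.

635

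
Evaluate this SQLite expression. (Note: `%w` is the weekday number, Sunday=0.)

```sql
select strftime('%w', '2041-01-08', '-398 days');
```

First apply '-398 days': 2041-01-08 → 2039-12-07.
2039-12-07 is a Wednesday; with Sunday=0 that is 3.

3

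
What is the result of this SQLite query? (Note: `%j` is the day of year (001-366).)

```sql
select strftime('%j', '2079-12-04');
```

Day-of-year for 2079-12-04: days since 2079-01-01 inclusive = 338, zero-padded to 338.

338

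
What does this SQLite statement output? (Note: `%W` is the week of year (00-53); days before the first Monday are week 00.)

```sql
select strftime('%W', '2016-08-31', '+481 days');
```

52

First apply '+481 days': 2016-08-31 → 2017-12-25.
2017-12-25 is a Monday. SQLite's %W counts Mondays since the year started; the result is 52.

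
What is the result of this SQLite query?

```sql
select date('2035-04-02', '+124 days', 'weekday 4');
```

2035-08-09

Applying '+124 days' to 2035-04-02: counting 124 days forward gives 2035-08-04.
`weekday 4` advances to the next Thursday; 2035-08-04 is a Saturday, so it moves forward to 2035-08-09.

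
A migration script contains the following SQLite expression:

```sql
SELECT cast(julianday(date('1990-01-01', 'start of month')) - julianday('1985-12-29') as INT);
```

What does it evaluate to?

1464

`start of month` rewinds 1990-01-01 to 1990-01-01.
2 days remain in December 1985 after the 29th (31 − 29).
Full months from January 1986 through December 1989 contribute their day counts.
Then 1 day into January 1990.
Total: 2 + 31 + 28 + 31 + 30 + 31 + 30 + 31 + 31 + 30 + 31 + 30 + 31 + 31 + 28 + 31 + 30 + 31 + 30 + 31 + 31 + 30 + 31 + 30 + 31 + 31 + 29 + 31 + 30 + 31 + 30 + 31 + 31 + 30 + 31 + 30 + 31 + 31 + 28 + 31 + 30 + 31 + 30 + 31 + 31 + 30 + 31 + 30 + 31 + 1 = 1464.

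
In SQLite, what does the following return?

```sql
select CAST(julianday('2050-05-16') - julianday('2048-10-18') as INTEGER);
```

575

13 days remain in October 2048 after the 18th (31 − 18).
Full months from November 2048 through April 2050 contribute their day counts.
Then 16 days into May 2050.
Total: 13 + 30 + 31 + 31 + 28 + 31 + 30 + 31 + 30 + 31 + 31 + 30 + 31 + 30 + 31 + 31 + 28 + 31 + 30 + 16 = 575.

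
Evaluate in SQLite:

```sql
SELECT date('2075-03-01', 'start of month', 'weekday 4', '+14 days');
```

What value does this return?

`start of month` rewinds 2075-03-01 to 2075-03-01.
`weekday 4` advances to the next Thursday; 2075-03-01 is a Friday, so it moves forward to 2075-03-07.
Advancing 14 more days within March lands on 2075-03-21.

2075-03-21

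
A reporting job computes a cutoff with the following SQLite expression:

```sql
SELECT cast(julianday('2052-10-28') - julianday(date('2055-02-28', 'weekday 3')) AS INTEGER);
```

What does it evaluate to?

-856

`weekday 3` advances to the next Wednesday; 2055-02-28 is a Sunday, so it moves forward to 2055-03-03.
3 days remain in October 2052 after the 28th (31 − 28).
Full months from November 2052 through February 2055 contribute their day counts.
Then 3 days into March 2055.
Total: 3 + 30 + 31 + 31 + 28 + 31 + 30 + 31 + 30 + 31 + 31 + 30 + 31 + 30 + 31 + 31 + 28 + 31 + 30 + 31 + 30 + 31 + 31 + 30 + 31 + 30 + 31 + 31 + 28 + 3 = 856.
The subtraction is earlier − later, so the result is −856 → -856.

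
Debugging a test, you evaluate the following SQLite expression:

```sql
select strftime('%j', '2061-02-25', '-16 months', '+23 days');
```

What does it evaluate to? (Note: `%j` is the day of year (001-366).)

321

First apply '-16 months', '+23 days': 2061-02-25 → 2059-11-17.
Day-of-year for 2059-11-17: days since 2059-01-01 inclusive = 321, zero-padded to 321.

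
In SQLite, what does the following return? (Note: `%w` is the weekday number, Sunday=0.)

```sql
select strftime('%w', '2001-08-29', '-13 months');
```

First apply '-13 months': 2001-08-29 → 2000-07-29.
2000-07-29 is a Saturday; with Sunday=0 that is 6.

6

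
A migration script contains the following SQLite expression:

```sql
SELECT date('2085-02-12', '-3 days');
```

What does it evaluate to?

Going back 3 days within February lands on 2085-02-09.

2085-02-09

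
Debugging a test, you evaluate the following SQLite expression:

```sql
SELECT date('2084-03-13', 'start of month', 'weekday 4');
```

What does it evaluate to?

2084-03-02

`start of month` rewinds 2084-03-13 to 2084-03-01.
`weekday 4` advances to the next Thursday; 2084-03-01 is a Wednesday, so it moves forward to 2084-03-02.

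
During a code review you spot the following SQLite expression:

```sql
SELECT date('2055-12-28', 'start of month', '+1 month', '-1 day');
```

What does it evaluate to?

2055-12-31

`start of month` rewinds 2055-12-28 to 2055-12-01.
Adding +1 month to 2055-12-01 gives 2056-01-01.
Going back 1 day from 2056-01-01 reaches 2055-12-31 (last day of December, 31 days).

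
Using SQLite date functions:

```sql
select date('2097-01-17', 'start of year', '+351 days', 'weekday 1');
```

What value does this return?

2097-12-23

`start of year` rewinds 2097-01-17 to 2097-01-01.
Applying '+351 days' to 2097-01-01: counting 351 days forward gives 2097-12-18.
`weekday 1` advances to the next Monday; 2097-12-18 is a Wednesday, so it moves forward to 2097-12-23.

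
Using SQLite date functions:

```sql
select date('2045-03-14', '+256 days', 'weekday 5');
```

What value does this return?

Applying '+256 days' to 2045-03-14: counting 256 days forward gives 2045-11-25.
`weekday 5` advances to the next Friday; 2045-11-25 is a Saturday, so it moves forward to 2045-12-01.

2045-12-01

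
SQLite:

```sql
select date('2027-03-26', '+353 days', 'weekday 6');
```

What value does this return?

Applying '+353 days' to 2027-03-26: counting 353 days forward gives 2028-03-13.
`weekday 6` advances to the next Saturday; 2028-03-13 is a Monday, so it moves forward to 2028-03-18.

2028-03-18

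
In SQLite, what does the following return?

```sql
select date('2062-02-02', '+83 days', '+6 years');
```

2068-04-26

Applying '+83 days' to 2062-02-02: counting 83 days forward gives 2062-04-26.
Adding +6 years to 2062-04-26 gives 2068-04-26.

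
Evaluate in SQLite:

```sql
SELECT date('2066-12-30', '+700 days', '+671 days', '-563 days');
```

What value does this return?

2069-03-17

Applying '+700 days' to 2066-12-30: counting 700 days forward gives 2068-11-29.
Applying '+671 days' to 2068-11-29: counting 671 days forward gives 2070-10-01.
Applying '-563 days' to 2070-10-01: counting 563 days back gives 2069-03-17.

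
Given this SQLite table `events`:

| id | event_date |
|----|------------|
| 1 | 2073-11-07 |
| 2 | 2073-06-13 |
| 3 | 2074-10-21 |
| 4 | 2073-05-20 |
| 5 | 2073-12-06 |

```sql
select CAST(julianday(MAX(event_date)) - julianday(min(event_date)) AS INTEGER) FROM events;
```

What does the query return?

MIN = 2073-05-20, MAX = 2074-10-21.
11 days remain in May 2073 after the 20th (31 − 20).
Full months from June 2073 through September 2074 contribute their day counts.
Then 21 days into October 2074.
Total: 11 + 30 + 31 + 31 + 30 + 31 + 30 + 31 + 31 + 28 + 31 + 30 + 31 + 30 + 31 + 31 + 30 + 21 = 519.

519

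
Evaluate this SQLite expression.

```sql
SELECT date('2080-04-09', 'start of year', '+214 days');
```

2080-08-02

`start of year` rewinds 2080-04-09 to 2080-01-01.
Applying '+214 days' to 2080-01-01: counting 214 days forward gives 2080-08-02.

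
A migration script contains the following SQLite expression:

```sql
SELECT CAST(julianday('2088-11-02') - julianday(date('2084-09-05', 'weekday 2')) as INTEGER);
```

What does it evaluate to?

1519

`weekday 2` advances to the next Tuesday; 2084-09-05 is already a Tuesday, so it stays at 2084-09-05.
25 days remain in September 2084 after the 5th (30 − 5).
Full months from October 2084 through October 2088 contribute their day counts.
Then 2 days into November 2088.
Total: 25 + 31 + 30 + 31 + 31 + 28 + 31 + 30 + 31 + 30 + 31 + 31 + 30 + 31 + 30 + 31 + 31 + 28 + 31 + 30 + 31 + 30 + 31 + 31 + 30 + 31 + 30 + 31 + 31 + 28 + 31 + 30 + 31 + 30 + 31 + 31 + 30 + 31 + 30 + 31 + 31 + 29 + 31 + 30 + 31 + 30 + 31 + 31 + 30 + 31 + 2 = 1519.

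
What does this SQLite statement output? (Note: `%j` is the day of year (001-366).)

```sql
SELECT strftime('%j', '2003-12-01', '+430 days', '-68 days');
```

332

First apply '+430 days', '-68 days': 2003-12-01 → 2004-11-27.
Day-of-year for 2004-11-27: days since 2004-01-01 inclusive = 332, zero-padded to 332.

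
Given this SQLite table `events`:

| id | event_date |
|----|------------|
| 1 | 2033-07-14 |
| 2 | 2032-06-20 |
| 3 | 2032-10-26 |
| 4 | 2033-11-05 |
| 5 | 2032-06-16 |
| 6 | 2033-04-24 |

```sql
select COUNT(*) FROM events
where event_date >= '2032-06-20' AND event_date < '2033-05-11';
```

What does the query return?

3

Rows in [2032-06-20, 2033-05-11): 2032-06-20, 2032-10-26, 2033-04-24 → 3 rows.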